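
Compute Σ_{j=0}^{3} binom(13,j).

1 + 13 + 78 + 286 = 378.

378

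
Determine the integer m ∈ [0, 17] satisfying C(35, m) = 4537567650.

17

C(35,m) increases on 0 ≤ m ≤ 17. C(35,16) = 4059928950 and C(35,17) = 4537567650, so m = 17.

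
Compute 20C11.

167960

C(20,11) = C(20,9) by symmetry.
C(20,9) = (20·19·18·17·16·15·14·13·12) / 9! = 60949324800 / 362880 = 167960.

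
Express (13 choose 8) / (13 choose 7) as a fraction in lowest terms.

C(n,k+1)/C(n,k) = (n−k)/(k+1) = (13−7)/(7+1) = 6/8 = 3/4.

3/4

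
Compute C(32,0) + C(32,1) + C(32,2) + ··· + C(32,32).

4294967296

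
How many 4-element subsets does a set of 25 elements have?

12650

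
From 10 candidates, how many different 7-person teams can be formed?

120

This is C(10,7) = 120.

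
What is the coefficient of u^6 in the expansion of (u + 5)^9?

The general term is C(9,j)·(u)^j·(5)^(9-j); the u^6 term has j = 6.
C(9,6) = 84.
Coefficient = C(9,6) · 5^3 = 84 · 125 = 10500.

10500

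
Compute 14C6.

3003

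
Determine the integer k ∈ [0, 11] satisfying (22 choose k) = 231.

2

C(22,k) increases on 0 ≤ k ≤ 11. C(22,1) = 22 and C(22,2) = 231, so k = 2.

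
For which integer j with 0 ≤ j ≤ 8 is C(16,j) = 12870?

8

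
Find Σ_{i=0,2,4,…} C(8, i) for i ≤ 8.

128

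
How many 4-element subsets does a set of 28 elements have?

C(28,4) = (28·27·26·25) / 4! = 491400 / 24 = 20475.

20475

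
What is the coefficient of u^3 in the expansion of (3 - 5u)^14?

-8060188500

The general term is C(14,j)·(3)^j·(-5u)^(14-j); the u^3 term has j = 11.
C(14,11) = 364.
Coefficient = C(14,11) · 3^11 · (-5)^3 = 364 · 177147 · (-125) = -8060188500.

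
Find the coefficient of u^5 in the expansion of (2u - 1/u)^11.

-42240

General term: C(11,j)·(2u)^j·(-1/u)^(11-j), with u-exponent 1j − 1(11−j) = 2j − 11.
Set 2j − 11 = 5: j = 8.
C(11,8) = 165; 2^8 = 256; (-1)^3 = -1.
Coefficient = 165 · 256 · (-1) = -42240.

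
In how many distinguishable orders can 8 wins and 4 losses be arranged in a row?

Choose positions for the wins: C(12,8) = 495.

495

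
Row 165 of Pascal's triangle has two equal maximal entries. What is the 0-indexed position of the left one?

For odd n = 165, C(165,m) peaks at m = (n−1)/2 and (n+1)/2; the lesser is 82.

82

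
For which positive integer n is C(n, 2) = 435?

30

n(n−1)/2 = 435 ⇒ n(n−1) = 870. Since 30·29 = 870, n = 30.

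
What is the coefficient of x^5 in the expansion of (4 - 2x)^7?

The general term is C(7,j)·(4)^j·(-2x)^(7-j); the x^5 term has j = 2.
C(7,2) = 21.
Coefficient = C(7,2) · 4^2 · (-2)^5 = 21 · 16 · (-32) = -10752.

-10752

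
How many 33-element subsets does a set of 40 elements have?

18643560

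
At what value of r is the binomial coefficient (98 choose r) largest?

49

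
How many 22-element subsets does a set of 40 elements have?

C(40,22) = C(40,18) by symmetry.
C(40,18) = (40·39·38·37·36·35·34·33·32·31·30·29·28·27·26·25·24·23) / 18! = 725902806896876799590400000 / 6402373705728000 = 113380261800.

113380261800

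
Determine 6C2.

15

C(6,2) = (6·5) / 2! = 30 / 2 = 15.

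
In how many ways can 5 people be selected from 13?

1287

This is C(13,5) = 1287.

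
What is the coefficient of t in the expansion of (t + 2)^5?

80

The general term is C(5,j)·(t)^j·(2)^(5-j); the t^1 term has j = 1.
C(5,1) = 5.
Coefficient = C(5,1) · 2^4 = 5 · 16 = 80.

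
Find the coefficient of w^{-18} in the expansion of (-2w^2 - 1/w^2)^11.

-22

General term: C(11,j)·(-2w^2)^j·(-1/w^2)^(11-j), with w-exponent 2j − 2(11−j) = 4j − 22.
Set 4j − 22 = -18: j = 1.
C(11,1) = 11; (-2)^1 = -2; (-1)^10 = 1.
Coefficient = 11 · (-2) · 1 = -22.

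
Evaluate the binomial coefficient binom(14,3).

364

C(14,3) = (14·13·12) / 3! = 2184 / 6 = 364.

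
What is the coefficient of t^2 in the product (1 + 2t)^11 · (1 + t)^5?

Coefficient of t^2 = Σ_{j} C(11,j)·2^j·C(5,2-j)·1^(2-j) for j from 0 to 2.
= 10 + 110 + 220 = 340.

340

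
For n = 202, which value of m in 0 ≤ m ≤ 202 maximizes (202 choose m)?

101

C(202,m) is maximized at m = 202/2 = 101.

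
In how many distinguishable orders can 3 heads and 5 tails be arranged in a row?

Choose positions for the heads: C(8,3) = 56.

56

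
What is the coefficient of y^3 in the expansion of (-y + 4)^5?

The general term is C(5,j)·(-y)^j·(4)^(5-j); the y^3 term has j = 3.
C(5,3) = 10.
Coefficient = C(5,3) · (-1)^3 · 4^2 = 10 · (-1) · 16 = -160.

-160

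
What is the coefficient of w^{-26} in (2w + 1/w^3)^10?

20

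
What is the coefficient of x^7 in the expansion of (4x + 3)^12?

The general term is C(12,j)·(4x)^j·(3)^(12-j); the x^7 term has j = 7.
C(12,7) = 792.
Coefficient = C(12,7) · 4^7 · 3^5 = 792 · 16384 · 243 = 3153199104.

3153199104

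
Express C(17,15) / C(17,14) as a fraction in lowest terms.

C(n,k+1)/C(n,k) = (n−k)/(k+1) = (17−14)/(14+1) = 3/15 = 1/5.

1/5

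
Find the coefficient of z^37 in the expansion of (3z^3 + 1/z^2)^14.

General term: C(14,j)·(3z^3)^j·(1/z^2)^(14-j), with z-exponent 3j − 2(14−j) = 5j − 28.
Set 5j − 28 = 37: j = 13.
C(14,13) = 14; 3^13 = 1594323; 1^1 = 1.
Coefficient = 14 · 1594323 · 1 = 22320522.

22320522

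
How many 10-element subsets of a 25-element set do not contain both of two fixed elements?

2778446

All 10-subsets: C(25,10) = 3268760. Those containing both fixed elements: C(23,8) = 490314.
3268760 − 490314 = 2778446.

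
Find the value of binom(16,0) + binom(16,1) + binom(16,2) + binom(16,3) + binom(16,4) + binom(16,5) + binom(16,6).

1 + 16 + 120 + 560 + 1820 + 4368 + 8008 = 14893.

14893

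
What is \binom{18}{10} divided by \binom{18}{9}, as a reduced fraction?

C(n,k+1)/C(n,k) = (n−k)/(k+1) = (18−9)/(9+1) = 9/10.

9/10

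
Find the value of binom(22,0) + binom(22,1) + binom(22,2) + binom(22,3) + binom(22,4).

9109

1 + 22 + 231 + 1540 + 7315 = 9109.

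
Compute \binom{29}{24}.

118755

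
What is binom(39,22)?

C(39,22) = C(39,17) by symmetry.
C(39,17) = (39·38·37·36·35·34·33·32·31·30·29·28·27·26·25·24·23) / 17! = 18147570172421919989760000 / 355687428096000 = 51021117810.

51021117810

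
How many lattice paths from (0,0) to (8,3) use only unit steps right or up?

165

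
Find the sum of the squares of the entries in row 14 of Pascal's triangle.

Σ C(14,i)² is the coefficient of x^14 in (1+x)^14(1+x)^14 = (1+x)^28, i.e. C(28,14) = 40116600.

40116600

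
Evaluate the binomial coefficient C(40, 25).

40225345056

C(40,25) = C(40,15) by symmetry.
C(40,15) = (40·39·38·37·36·35·34·33·32·31·30·29·28·27·26) / 15! = 52601652673686724608000 / 1307674368000 = 40225345056.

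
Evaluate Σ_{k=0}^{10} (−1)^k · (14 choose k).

The partial alternating sum Σ_{k=0}^{10} (−1)^k C(14,k) = (−1)^10 C(13,10) = 286.

286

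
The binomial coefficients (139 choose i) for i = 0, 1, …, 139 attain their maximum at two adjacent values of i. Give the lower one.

For odd n = 139, C(139,i) peaks at i = (n−1)/2 and (n+1)/2; the lower is 69.

69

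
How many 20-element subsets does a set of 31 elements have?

84672315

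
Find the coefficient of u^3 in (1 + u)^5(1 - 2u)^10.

-250

Coefficient of u^3 = Σ_{j} C(5,j)·1^j·C(10,3-j)·(-2)^(3-j) for j from 0 to 3.
= (-960) + 900 + (-200) + 10 = -250.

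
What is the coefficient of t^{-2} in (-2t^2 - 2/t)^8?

General term: C(8,j)·(-2t^2)^j·(-2/t)^(8-j), with t-exponent 2j − 1(8−j) = 3j − 8.
Set 3j − 8 = -2: j = 2.
C(8,2) = 28; (-2)^2 = 4; (-2)^6 = 64.
Coefficient = 28 · 4 · 64 = 7168.

7168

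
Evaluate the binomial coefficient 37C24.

C(37,24) = C(37,13) by symmetry.
C(37,13) = (37·36·35·34·33·32·31·30·29·28·27·26·25) / 13! = 22183557976419840000 / 6227020800 = 3562467300.

3562467300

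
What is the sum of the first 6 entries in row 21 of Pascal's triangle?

1 + 21 + 210 + 1330 + 5985 + 20349 = 27896.

27896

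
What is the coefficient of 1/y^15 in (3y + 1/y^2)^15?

729729

General term: C(15,j)·(3y)^j·(1/y^2)^(15-j), with y-exponent 1j − 2(15−j) = 3j − 30.
Set 3j − 30 = -15: j = 5.
C(15,5) = 3003; 3^5 = 243; 1^10 = 1.
Coefficient = 3003 · 243 · 1 = 729729.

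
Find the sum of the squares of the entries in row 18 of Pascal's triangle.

9075135300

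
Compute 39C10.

635745396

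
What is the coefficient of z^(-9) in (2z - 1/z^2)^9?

672

General term: C(9,j)·(2z)^j·(-1/z^2)^(9-j), with z-exponent 1j − 2(9−j) = 3j − 18.
Set 3j − 18 = -9: j = 3.
C(9,3) = 84; 2^3 = 8; (-1)^6 = 1.
Coefficient = 84 · 8 · 1 = 672.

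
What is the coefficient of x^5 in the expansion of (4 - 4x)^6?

The general term is C(6,j)·(4)^j·(-4x)^(6-j); the x^5 term has j = 1.
C(6,1) = 6.
Coefficient = C(6,1) · 4^1 · (-4)^5 = 6 · 4 · (-1024) = -24576.

-24576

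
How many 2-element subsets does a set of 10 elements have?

45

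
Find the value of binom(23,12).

1352078

C(23,12) = C(23,11) by symmetry.
C(23,11) = (23·22·21·20·19·18·17·16·15·14·13) / 11! = 53970627110400 / 39916800 = 1352078.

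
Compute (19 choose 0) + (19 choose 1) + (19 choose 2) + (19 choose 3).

1 + 19 + 171 + 969 = 1160.

1160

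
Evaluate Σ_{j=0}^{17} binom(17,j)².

2333606220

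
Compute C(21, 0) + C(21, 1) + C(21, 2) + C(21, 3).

1562

1 + 21 + 210 + 1330 = 1562.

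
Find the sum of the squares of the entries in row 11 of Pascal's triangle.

705432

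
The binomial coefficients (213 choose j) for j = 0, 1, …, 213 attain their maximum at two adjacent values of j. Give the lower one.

106

For odd n = 213, C(213,j) peaks at j = (n−1)/2 and (n+1)/2; the lower is 106.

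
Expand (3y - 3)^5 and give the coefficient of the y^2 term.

The general term is C(5,j)·(3y)^j·(-3)^(5-j); the y^2 term has j = 2.
C(5,2) = 10.
Coefficient = C(5,2) · 3^2 · (-3)^3 = 10 · 9 · (-27) = -2430.

-2430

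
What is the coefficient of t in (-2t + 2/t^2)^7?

General term: C(7,j)·(-2t)^j·(2/t^2)^(7-j), with t-exponent 1j − 2(7−j) = 3j − 14.
Set 3j − 14 = 1: j = 5.
C(7,5) = 21; (-2)^5 = -32; 2^2 = 4.
Coefficient = 21 · (-32) · 4 = -2688.

-2688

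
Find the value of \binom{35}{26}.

70607460

C(35,26) = C(35,9) by symmetry.
C(35,9) = (35·34·33·32·31·30·29·28·27) / 9! = 25622035084800 / 362880 = 70607460.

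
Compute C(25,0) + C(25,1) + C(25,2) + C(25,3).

1 + 25 + 300 + 2300 = 2626.

2626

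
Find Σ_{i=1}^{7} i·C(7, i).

Differentiating (1+x)^7 and setting x=1: Σ i·C(7,i) = 7·2^6 = 448.

448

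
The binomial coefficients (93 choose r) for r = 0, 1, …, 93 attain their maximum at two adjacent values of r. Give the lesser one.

46

For odd n = 93, C(93,r) peaks at r = (n−1)/2 and (n+1)/2; the lesser is 46.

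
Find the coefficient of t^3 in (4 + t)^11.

10813440

The general term is C(11,j)·(4)^j·(t)^(11-j); the t^3 term has j = 8.
C(11,8) = 165.
Coefficient = C(11,8) · 4^8 = 165 · 65536 = 10813440.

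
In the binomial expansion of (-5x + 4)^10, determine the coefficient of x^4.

537600000

The general term is C(10,j)·(-5x)^j·(4)^(10-j); the x^4 term has j = 4.
C(10,4) = 210.
Coefficient = C(10,4) · (-5)^4 · 4^6 = 210 · 625 · 4096 = 537600000.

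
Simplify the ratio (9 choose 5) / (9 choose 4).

C(n,k+1)/C(n,k) = (n−k)/(k+1) = (9−4)/(4+1) = 5/5 = 1.

1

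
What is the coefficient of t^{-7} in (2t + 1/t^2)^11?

14784

General term: C(11,j)·(2t)^j·(1/t^2)^(11-j), with t-exponent 1j − 2(11−j) = 3j − 22.
Set 3j − 22 = -7: j = 5.
C(11,5) = 462; 2^5 = 32; 1^6 = 1.
Coefficient = 462 · 32 · 1 = 14784.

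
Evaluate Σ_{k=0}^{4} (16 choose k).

1 + 16 + 120 + 560 + 1820 = 2517.

2517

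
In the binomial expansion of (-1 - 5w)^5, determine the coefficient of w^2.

-250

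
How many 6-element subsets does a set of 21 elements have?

C(21,6) = (21·20·19·18·17·16) / 6! = 39070080 / 720 = 54264.

54264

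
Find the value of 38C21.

C(38,21) = C(38,17) by symmetry.
C(38,17) = (38·37·36·35·34·33·32·31·30·29·28·27·26·25·24·23·22) / 17! = 10237090866494416404480000 / 355687428096000 = 28781143380.

28781143380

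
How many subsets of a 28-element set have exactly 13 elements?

37442160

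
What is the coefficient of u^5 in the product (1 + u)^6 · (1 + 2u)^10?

46530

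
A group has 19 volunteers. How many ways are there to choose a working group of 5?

This is C(19,5) = 11628.

11628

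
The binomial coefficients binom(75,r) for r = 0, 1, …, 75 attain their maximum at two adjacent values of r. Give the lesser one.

37

For odd n = 75, C(75,r) peaks at r = (n−1)/2 and (n+1)/2; the lesser is 37.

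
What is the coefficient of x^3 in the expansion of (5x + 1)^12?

27500

The general term is C(12,j)·(5x)^j·(1)^(12-j); the x^3 term has j = 3.
C(12,3) = 220.
Coefficient = C(12,3) · 5^3 = 220 · 125 = 27500.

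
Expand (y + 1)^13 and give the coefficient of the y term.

The general term is C(13,j)·(y)^j·(1)^(13-j); the y^1 term has j = 1.
C(13,1) = 13.
Coefficient = C(13,1) = 13.

13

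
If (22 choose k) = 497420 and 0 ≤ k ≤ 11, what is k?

C(22,k) increases on 0 ≤ k ≤ 11. C(22,8) = 319770 and C(22,9) = 497420, so k = 9.

9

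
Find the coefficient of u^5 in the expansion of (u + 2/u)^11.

General term: C(11,j)·(u)^j·(2/u)^(11-j), with u-exponent 1j − 1(11−j) = 2j − 11.
Set 2j − 11 = 5: j = 8.
C(11,8) = 165; 1^8 = 1; 2^3 = 8.
Coefficient = 165 · 1 · 8 = 1320.

1320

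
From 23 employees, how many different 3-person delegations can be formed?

1771

This is C(23,3) = 1771.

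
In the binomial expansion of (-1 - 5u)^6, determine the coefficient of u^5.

18750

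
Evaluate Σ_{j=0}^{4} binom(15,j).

1 + 15 + 105 + 455 + 1365 = 1941.

1941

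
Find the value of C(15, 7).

6435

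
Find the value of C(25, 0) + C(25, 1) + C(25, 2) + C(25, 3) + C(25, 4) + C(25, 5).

68406

1 + 25 + 300 + 2300 + 12650 + 53130 = 68406.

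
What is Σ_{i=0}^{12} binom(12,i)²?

By Vandermonde's identity, Σ C(12,i)² = C(24,12) = 2704156.

2704156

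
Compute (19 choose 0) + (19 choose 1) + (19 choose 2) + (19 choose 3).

1160

1 + 19 + 171 + 969 = 1160.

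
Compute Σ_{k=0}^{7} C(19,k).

94184

1 + 19 + 171 + 969 + 3876 + 11628 + 27132 + 50388 = 94184.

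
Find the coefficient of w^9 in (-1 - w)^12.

220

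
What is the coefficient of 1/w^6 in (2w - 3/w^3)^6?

-4320

General term: C(6,j)·(2w)^j·(-3/w^3)^(6-j), with w-exponent 1j − 3(6−j) = 4j − 18.
Set 4j − 18 = -6: j = 3.
C(6,3) = 20; 2^3 = 8; (-3)^3 = -27.
Coefficient = 20 · 8 · (-27) = -4320.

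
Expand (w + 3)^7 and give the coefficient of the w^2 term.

The general term is C(7,j)·(w)^j·(3)^(7-j); the w^2 term has j = 2.
C(7,2) = 21.
Coefficient = C(7,2) · 3^5 = 21 · 243 = 5103.

5103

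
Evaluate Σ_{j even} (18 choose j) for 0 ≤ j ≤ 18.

131072

Half of (1+1)^18 + (1−1)^18 gives the even-index sum: 2^17 = 131072.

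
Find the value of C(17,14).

680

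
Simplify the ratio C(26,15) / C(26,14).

C(n,k+1)/C(n,k) = (n−k)/(k+1) = (26−14)/(14+1) = 12/15 = 4/5.

4/5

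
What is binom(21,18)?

C(21,18) = C(21,3) by symmetry.
C(21,3) = (21·20·19) / 3! = 7980 / 6 = 1330.

1330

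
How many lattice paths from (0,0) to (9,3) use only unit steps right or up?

Each path is a sequence of 12 steps with 9 rights: C(12,9) = 220.

220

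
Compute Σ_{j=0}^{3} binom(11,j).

1 + 11 + 55 + 165 = 232.

232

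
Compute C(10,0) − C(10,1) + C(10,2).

36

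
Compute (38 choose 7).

C(38,7) = (38·37·36·35·34·33·32) / 7! = 63606090240 / 5040 = 12620256.

12620256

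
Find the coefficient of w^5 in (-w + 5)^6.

-30

The general term is C(6,j)·(-w)^j·(5)^(6-j); the w^5 term has j = 5.
C(6,5) = 6.
Coefficient = C(6,5) · (-1)^5 · 5^1 = 6 · (-1) · 5 = -30.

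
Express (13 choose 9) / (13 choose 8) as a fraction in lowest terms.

5/9

C(n,k+1)/C(n,k) = (n−k)/(k+1) = (13−8)/(8+1) = 5/9.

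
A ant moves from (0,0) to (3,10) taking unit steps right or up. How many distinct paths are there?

286

Each path is a sequence of 13 steps with 3 rights: C(13,3) = 286.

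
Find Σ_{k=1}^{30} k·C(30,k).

Differentiating (1+x)^30 and setting x=1: Σ k·C(30,k) = 30·2^29 = 16106127360.

16106127360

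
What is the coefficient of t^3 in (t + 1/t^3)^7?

7

General term: C(7,j)·(t)^j·(1/t^3)^(7-j), with t-exponent 1j − 3(7−j) = 4j − 21.
Set 4j − 21 = 3: j = 6.
C(7,6) = 7; 1^6 = 1; 1^1 = 1.
Coefficient = 7 · 1 · 1 = 7.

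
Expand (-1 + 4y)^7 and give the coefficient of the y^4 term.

-8960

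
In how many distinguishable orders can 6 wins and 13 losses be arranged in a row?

Choose positions for the wins: C(19,6) = 27132.

27132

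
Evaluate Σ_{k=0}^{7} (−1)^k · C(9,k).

The partial alternating sum Σ_{k=0}^{7} (−1)^k C(9,k) = (−1)^7 C(8,7) = -8.

-8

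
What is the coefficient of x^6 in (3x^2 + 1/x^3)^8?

General term: C(8,j)·(3x^2)^j·(1/x^3)^(8-j), with x-exponent 2j − 3(8−j) = 5j − 24.
Set 5j − 24 = 6: j = 6.
C(8,6) = 28; 3^6 = 729; 1^2 = 1.
Coefficient = 28 · 729 · 1 = 20412.

20412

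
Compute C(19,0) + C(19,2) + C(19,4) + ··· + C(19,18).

Half of (1+1)^19 + (1−1)^19 gives the even-index sum: 2^18 = 262144.

262144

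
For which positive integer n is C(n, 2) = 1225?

50

n(n−1)/2 = 1225 ⇒ n(n−1) = 2450. Since 50·49 = 2450, n = 50.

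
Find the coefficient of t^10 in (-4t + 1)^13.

The general term is C(13,j)·(-4t)^j·(1)^(13-j); the t^10 term has j = 10.
C(13,10) = 286.
Coefficient = C(13,10) · (-4)^10 = 286 · 1048576 = 299892736.

299892736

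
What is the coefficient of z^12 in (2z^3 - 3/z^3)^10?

-414720

General term: C(10,j)·(2z^3)^j·(-3/z^3)^(10-j), with z-exponent 3j − 3(10−j) = 6j − 30.
Set 6j − 30 = 12: j = 7.
C(10,7) = 120; 2^7 = 128; (-3)^3 = -27.
Coefficient = 120 · 128 · (-27) = -414720.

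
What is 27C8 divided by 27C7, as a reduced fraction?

C(n,k+1)/C(n,k) = (n−k)/(k+1) = (27−7)/(7+1) = 20/8 = 5/2.

5/2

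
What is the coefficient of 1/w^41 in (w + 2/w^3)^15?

General term: C(15,j)·(w)^j·(2/w^3)^(15-j), with w-exponent 1j − 3(15−j) = 4j − 45.
Set 4j − 45 = -41: j = 1.
C(15,1) = 15; 1^1 = 1; 2^14 = 16384.
Coefficient = 15 · 1 · 16384 = 245760.

245760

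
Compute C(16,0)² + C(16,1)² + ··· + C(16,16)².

601080390

Σ C(16,i)² is the coefficient of x^16 in (1+x)^16(1+x)^16 = (1+x)^32, i.e. C(32,16) = 601080390.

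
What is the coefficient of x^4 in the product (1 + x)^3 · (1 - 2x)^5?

Coefficient of x^4 = Σ_{j} C(3,j)·1^j·C(5,4-j)·(-2)^(4-j) for j from 0 to 3.
= 80 + (-240) + 120 + (-10) = -50.

-50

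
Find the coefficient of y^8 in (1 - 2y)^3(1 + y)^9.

-207

Coefficient of y^8 = Σ_{j} C(3,j)·(-2)^j·C(9,8-j)·1^(8-j) for j from 0 to 3.
= 9 + (-216) + 1008 + (-1008) = -207.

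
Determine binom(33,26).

C(33,26) = C(33,7) by symmetry.
C(33,7) = (33·32·31·30·29·28·27) / 7! = 21531121920 / 5040 = 4272048.

4272048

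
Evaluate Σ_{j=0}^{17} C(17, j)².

2333606220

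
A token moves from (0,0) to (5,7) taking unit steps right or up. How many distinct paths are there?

792

Each path is a sequence of 12 steps with 5 rights: C(12,5) = 792.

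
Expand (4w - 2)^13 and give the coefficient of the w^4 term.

The general term is C(13,j)·(4w)^j·(-2)^(13-j); the w^4 term has j = 4.
C(13,4) = 715.
Coefficient = C(13,4) · 4^4 · (-2)^9 = 715 · 256 · (-512) = -93716480.

-93716480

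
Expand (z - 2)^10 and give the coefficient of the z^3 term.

-15360

The general term is C(10,j)·(z)^j·(-2)^(10-j); the z^3 term has j = 3.
C(10,3) = 120.
Coefficient = C(10,3) · (-2)^7 = 120 · (-128) = -15360.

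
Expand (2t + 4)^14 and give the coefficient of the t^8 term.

The general term is C(14,j)·(2t)^j·(4)^(14-j); the t^8 term has j = 8.
C(14,8) = 3003.
Coefficient = C(14,8) · 2^8 · 4^6 = 3003 · 256 · 4096 = 3148873728.

3148873728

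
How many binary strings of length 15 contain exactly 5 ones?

Choose the 5 positions: C(15,5) = 3003.

3003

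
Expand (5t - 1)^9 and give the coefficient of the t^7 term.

2812500

The general term is C(9,j)·(5t)^j·(-1)^(9-j); the t^7 term has j = 7.
C(9,7) = 36.
Coefficient = C(9,7) · 5^7 = 36 · 78125 = 2812500.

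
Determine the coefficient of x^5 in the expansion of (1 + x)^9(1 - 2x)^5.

Coefficient of x^5 = Σ_{j} C(9,j)·1^j·C(5,5-j)·(-2)^(5-j) for j from 0 to 5.
= (-32) + 720 + (-2880) + 3360 + (-1260) + 126 = 34.

34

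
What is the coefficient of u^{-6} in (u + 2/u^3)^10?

3360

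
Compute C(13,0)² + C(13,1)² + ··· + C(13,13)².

10400600

By Vandermonde's identity, Σ C(13,i)² = C(26,13) = 10400600.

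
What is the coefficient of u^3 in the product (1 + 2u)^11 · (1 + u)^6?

2990

Coefficient of u^3 = Σ_{j} C(11,j)·2^j·C(6,3-j)·1^(3-j) for j from 0 to 3.
= 20 + 330 + 1320 + 1320 = 2990.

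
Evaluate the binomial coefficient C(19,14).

C(19,14) = C(19,5) by symmetry.
C(19,5) = (19·18·17·16·15) / 5! = 1395360 / 120 = 11628.

11628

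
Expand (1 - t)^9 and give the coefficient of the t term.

-9

The general term is C(9,j)·(1)^j·(-t)^(9-j); the t^1 term has j = 8.
C(9,8) = 9.
Coefficient = C(9,8) · (-1)^1 = 9 · (-1) = -9.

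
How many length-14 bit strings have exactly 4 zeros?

1001

Choose the 4 positions: C(14,4) = 1001.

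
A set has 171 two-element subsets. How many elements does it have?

n(n−1)/2 = 171 ⇒ n(n−1) = 342. Since 19·18 = 342, n = 19.

19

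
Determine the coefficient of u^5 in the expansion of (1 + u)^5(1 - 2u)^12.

-823

Coefficient of u^5 = Σ_{j} C(5,j)·1^j·C(12,5-j)·(-2)^(5-j) for j from 0 to 5.
= (-25344) + 39600 + (-17600) + 2640 + (-120) + 1 = -823.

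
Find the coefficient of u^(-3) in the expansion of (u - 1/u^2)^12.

-792

General term: C(12,j)·(u)^j·(-1/u^2)^(12-j), with u-exponent 1j − 2(12−j) = 3j − 24.
Set 3j − 24 = -3: j = 7.
C(12,7) = 792; 1^7 = 1; (-1)^5 = -1.
Coefficient = 792 · 1 · (-1) = -792.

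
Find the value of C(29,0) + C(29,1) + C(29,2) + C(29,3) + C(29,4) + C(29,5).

146596

1 + 29 + 406 + 3654 + 23751 + 118755 = 146596.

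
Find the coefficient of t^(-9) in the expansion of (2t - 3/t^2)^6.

-2916

General term: C(6,j)·(2t)^j·(-3/t^2)^(6-j), with t-exponent 1j − 2(6−j) = 3j − 12.
Set 3j − 12 = -9: j = 1.
C(6,1) = 6; 2^1 = 2; (-3)^5 = -243.
Coefficient = 6 · 2 · (-243) = -2916.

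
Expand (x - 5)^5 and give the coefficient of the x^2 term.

-1250

The general term is C(5,j)·(x)^j·(-5)^(5-j); the x^2 term has j = 2.
C(5,2) = 10.
Coefficient = C(5,2) · (-5)^3 = 10 · (-125) = -1250.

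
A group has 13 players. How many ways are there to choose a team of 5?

1287

This is C(13,5) = 1287.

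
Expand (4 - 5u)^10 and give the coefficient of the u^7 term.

-600000000

The general term is C(10,j)·(4)^j·(-5u)^(10-j); the u^7 term has j = 3.
C(10,3) = 120.
Coefficient = C(10,3) · 4^3 · (-5)^7 = 120 · 64 · (-78125) = -600000000.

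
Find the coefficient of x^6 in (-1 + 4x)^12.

3784704

The general term is C(12,j)·(-1)^j·(4x)^(12-j); the x^6 term has j = 6.
C(12,6) = 924.
Coefficient = C(12,6) · 4^6 = 924 · 4096 = 3784704.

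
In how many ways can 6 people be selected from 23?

This is C(23,6) = 100947.

100947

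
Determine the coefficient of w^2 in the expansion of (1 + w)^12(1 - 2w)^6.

-18

Coefficient of w^2 = Σ_{j} C(12,j)·1^j·C(6,2-j)·(-2)^(2-j) for j from 0 to 2.
= 60 + (-144) + 66 = -18.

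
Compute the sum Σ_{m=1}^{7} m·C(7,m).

448

Since m·C(7,m) = 7·C(6,m−1), the sum is 7·2^6 = 7·64 = 448.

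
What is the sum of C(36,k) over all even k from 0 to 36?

34359738368

Half of (1+1)^36 + (1−1)^36 gives the even-index sum: 2^35 = 34359738368.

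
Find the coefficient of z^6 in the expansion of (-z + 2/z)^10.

180

General term: C(10,j)·(-z)^j·(2/z)^(10-j), with z-exponent 1j − 1(10−j) = 2j − 10.
Set 2j − 10 = 6: j = 8.
C(10,8) = 45; (-1)^8 = 1; 2^2 = 4.
Coefficient = 45 · 1 · 4 = 180.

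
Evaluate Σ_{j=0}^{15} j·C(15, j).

Differentiating (1+x)^15 and setting x=1: Σ j·C(15,j) = 15·2^14 = 245760.

245760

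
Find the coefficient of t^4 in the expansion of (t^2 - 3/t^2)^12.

-192456

General term: C(12,j)·(t^2)^j·(-3/t^2)^(12-j), with t-exponent 2j − 2(12−j) = 4j − 24.
Set 4j − 24 = 4: j = 7.
C(12,7) = 792; 1^7 = 1; (-3)^5 = -243.
Coefficient = 792 · 1 · (-243) = -192456.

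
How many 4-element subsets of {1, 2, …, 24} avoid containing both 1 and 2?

All 4-subsets: C(24,4) = 10626. Those containing both fixed elements: C(22,2) = 231.
10626 − 231 = 10395.

10395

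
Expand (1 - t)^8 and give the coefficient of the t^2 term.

28

The general term is C(8,j)·(1)^j·(-t)^(8-j); the t^2 term has j = 6.
C(8,6) = 28.
Coefficient = C(8,6) = 28.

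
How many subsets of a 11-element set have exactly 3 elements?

165

Choose the 3 positions: C(11,3) = 165.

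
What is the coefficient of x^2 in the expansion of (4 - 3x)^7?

193536

The general term is C(7,j)·(4)^j·(-3x)^(7-j); the x^2 term has j = 5.
C(7,5) = 21.
Coefficient = C(7,5) · 4^5 · (-3)^2 = 21 · 1024 · 9 = 193536.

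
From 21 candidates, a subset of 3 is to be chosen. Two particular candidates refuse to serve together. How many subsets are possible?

1311

All 3-subsets: C(21,3) = 1330. Those containing both fixed elements: C(19,1) = 19.
1330 − 19 = 1311.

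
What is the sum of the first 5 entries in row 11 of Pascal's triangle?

1 + 11 + 55 + 165 + 330 = 562.

562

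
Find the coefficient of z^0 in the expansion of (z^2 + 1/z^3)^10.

General term: C(10,j)·(z^2)^j·(1/z^3)^(10-j), with z-exponent 2j − 3(10−j) = 5j − 30.
Set 5j − 30 = 0: j = 6.
C(10,6) = 210; 1^6 = 1; 1^4 = 1.
Coefficient = 210 · 1 · 1 = 210.

210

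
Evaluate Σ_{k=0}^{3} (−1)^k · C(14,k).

The partial alternating sum Σ_{k=0}^{3} (−1)^k C(14,k) = (−1)^3 C(13,3) = -286.

-286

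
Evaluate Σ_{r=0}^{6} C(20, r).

1 + 20 + 190 + 1140 + 4845 + 15504 + 38760 = 60460.

60460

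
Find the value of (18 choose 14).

C(18,14) = C(18,4) by symmetry.
C(18,4) = (18·17·16·15) / 4! = 73440 / 24 = 3060.

3060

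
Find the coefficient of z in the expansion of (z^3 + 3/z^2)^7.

General term: C(7,j)·(z^3)^j·(3/z^2)^(7-j), with z-exponent 3j − 2(7−j) = 5j − 14.
Set 5j − 14 = 1: j = 3.
C(7,3) = 35; 1^3 = 1; 3^4 = 81.
Coefficient = 35 · 1 · 81 = 2835.

2835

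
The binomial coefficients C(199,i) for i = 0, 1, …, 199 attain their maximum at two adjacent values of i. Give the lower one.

99

For odd n = 199, C(199,i) peaks at i = (n−1)/2 and (n+1)/2; the lower is 99.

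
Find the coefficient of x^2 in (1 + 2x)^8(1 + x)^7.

Coefficient of x^2 = Σ_{j} C(8,j)·2^j·C(7,2-j)·1^(2-j) for j from 0 to 2.
= 21 + 112 + 112 = 245.

245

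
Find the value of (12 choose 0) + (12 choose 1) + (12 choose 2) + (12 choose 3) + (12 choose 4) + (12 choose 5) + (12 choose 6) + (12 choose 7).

1 + 12 + 66 + 220 + 495 + 792 + 924 + 792 = 3302.

3302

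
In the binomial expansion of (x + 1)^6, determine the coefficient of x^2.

The general term is C(6,j)·(x)^j·(1)^(6-j); the x^2 term has j = 2.
C(6,2) = 15.
Coefficient = C(6,2) = 15.

15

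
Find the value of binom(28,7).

C(28,7) = (28·27·26·25·24·23·22) / 7! = 5967561600 / 5040 = 1184040.

1184040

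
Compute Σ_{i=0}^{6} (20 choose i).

1 + 20 + 190 + 1140 + 4845 + 15504 + 38760 = 60460.

60460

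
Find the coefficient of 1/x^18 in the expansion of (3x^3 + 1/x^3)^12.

General term: C(12,j)·(3x^3)^j·(1/x^3)^(12-j), with x-exponent 3j − 3(12−j) = 6j − 36.
Set 6j − 36 = -18: j = 3.
C(12,3) = 220; 3^3 = 27; 1^9 = 1.
Coefficient = 220 · 27 · 1 = 5940.

5940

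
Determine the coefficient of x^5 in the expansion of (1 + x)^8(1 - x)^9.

Coefficient of x^5 = Σ_{j} C(8,j)·1^j·C(9,5-j)·(-1)^(5-j) for j from 0 to 5.
= (-126) + 1008 + (-2352) + 2016 + (-630) + 56 = -28.

-28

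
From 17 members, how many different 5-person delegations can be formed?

This is C(17,5) = 6188.

6188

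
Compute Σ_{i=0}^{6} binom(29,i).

621616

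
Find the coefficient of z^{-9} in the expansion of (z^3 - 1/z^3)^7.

General term: C(7,j)·(z^3)^j·(-1/z^3)^(7-j), with z-exponent 3j − 3(7−j) = 6j − 21.
Set 6j − 21 = -9: j = 2.
C(7,2) = 21; 1^2 = 1; (-1)^5 = -1.
Coefficient = 21 · 1 · (-1) = -21.

-21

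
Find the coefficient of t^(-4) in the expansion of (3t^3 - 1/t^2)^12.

General term: C(12,j)·(3t^3)^j·(-1/t^2)^(12-j), with t-exponent 3j − 2(12−j) = 5j − 24.
Set 5j − 24 = -4: j = 4.
C(12,4) = 495; 3^4 = 81; (-1)^8 = 1.
Coefficient = 495 · 81 · 1 = 40095.

40095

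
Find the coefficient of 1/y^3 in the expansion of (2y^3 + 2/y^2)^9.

General term: C(9,j)·(2y^3)^j·(2/y^2)^(9-j), with y-exponent 3j − 2(9−j) = 5j − 18.
Set 5j − 18 = -3: j = 3.
C(9,3) = 84; 2^3 = 8; 2^6 = 64.
Coefficient = 84 · 8 · 64 = 43008.

43008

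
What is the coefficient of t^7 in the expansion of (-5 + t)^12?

-2475000

The general term is C(12,j)·(-5)^j·(t)^(12-j); the t^7 term has j = 5.
C(12,5) = 792.
Coefficient = C(12,5) · (-5)^5 = 792 · (-3125) = -2475000.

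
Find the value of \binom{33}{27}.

1107568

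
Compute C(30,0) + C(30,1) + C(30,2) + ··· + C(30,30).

1073741824

The entries of row 30 sum to 2^30 = 1073741824.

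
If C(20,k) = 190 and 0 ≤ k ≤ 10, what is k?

2

C(20,k) increases on 0 ≤ k ≤ 10. C(20,1) = 20 and C(20,2) = 190, so k = 2.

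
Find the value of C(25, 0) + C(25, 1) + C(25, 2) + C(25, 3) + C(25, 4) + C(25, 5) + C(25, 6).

1 + 25 + 300 + 2300 + 12650 + 53130 + 177100 = 245506.

245506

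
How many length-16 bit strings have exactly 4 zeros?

Choose the 4 positions: C(16,4) = 1820.

1820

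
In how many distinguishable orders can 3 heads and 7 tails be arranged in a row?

120

Choose positions for the heads: C(10,3) = 120.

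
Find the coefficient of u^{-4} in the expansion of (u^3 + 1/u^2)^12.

495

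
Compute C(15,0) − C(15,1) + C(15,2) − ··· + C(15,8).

3003

The partial alternating sum Σ_{k=0}^{8} (−1)^k C(15,k) = (−1)^8 C(14,8) = 3003.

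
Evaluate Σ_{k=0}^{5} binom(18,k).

1 + 18 + 153 + 816 + 3060 + 8568 = 12616.

12616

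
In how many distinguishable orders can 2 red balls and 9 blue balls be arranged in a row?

Choose positions for the red balls: C(11,2) = 55.

55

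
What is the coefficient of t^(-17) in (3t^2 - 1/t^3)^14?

General term: C(14,j)·(3t^2)^j·(-1/t^3)^(14-j), with t-exponent 2j − 3(14−j) = 5j − 42.
Set 5j − 42 = -17: j = 5.
C(14,5) = 2002; 3^5 = 243; (-1)^9 = -1.
Coefficient = 2002 · 243 · (-1) = -486486.

-486486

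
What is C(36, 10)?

254186856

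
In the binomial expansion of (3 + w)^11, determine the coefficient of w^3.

1082565

The general term is C(11,j)·(3)^j·(w)^(11-j); the w^3 term has j = 8.
C(11,8) = 165.
Coefficient = C(11,8) · 3^8 = 165 · 6561 = 1082565.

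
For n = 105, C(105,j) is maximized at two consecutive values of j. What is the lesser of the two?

52

For odd n = 105, C(105,j) peaks at j = (n−1)/2 and (n+1)/2; the lesser is 52.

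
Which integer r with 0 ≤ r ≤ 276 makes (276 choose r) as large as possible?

138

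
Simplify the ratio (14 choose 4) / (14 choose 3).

11/4

C(n,k+1)/C(n,k) = (n−k)/(k+1) = (14−3)/(3+1) = 11/4.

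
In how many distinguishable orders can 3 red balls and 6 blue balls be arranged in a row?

Choose positions for the red balls: C(9,3) = 84.

84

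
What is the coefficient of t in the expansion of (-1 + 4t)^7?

The general term is C(7,j)·(-1)^j·(4t)^(7-j); the t^1 term has j = 6.
C(7,6) = 7.
Coefficient = C(7,6) · 4^1 = 7 · 4 = 28.

28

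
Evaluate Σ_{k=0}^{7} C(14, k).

1 + 14 + 91 + 364 + 1001 + 2002 + 3003 + 3432 = 9908.

9908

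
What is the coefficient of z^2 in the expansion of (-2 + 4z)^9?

The general term is C(9,j)·(-2)^j·(4z)^(9-j); the z^2 term has j = 7.
C(9,7) = 36.
Coefficient = C(9,7) · (-2)^7 · 4^2 = 36 · (-128) · 16 = -73728.

-73728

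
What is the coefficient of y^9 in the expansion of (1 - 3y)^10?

The general term is C(10,j)·(1)^j·(-3y)^(10-j); the y^9 term has j = 1.
C(10,1) = 10.
Coefficient = C(10,1) · (-3)^9 = 10 · (-19683) = -196830.

-196830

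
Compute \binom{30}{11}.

C(30,11) = (30·29·28·27·26·25·24·23·22·21·20) / 11! = 2180547008640000 / 39916800 = 54627300.

54627300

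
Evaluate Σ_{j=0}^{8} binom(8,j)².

12870

By Vandermonde's identity, Σ C(8,j)² = C(16,8) = 12870.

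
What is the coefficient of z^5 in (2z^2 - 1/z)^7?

General term: C(7,j)·(2z^2)^j·(-1/z)^(7-j), with z-exponent 2j − 1(7−j) = 3j − 7.
Set 3j − 7 = 5: j = 4.
C(7,4) = 35; 2^4 = 16; (-1)^3 = -1.
Coefficient = 35 · 16 · (-1) = -560.

-560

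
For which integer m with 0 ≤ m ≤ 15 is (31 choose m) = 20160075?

C(31,m) increases on 0 ≤ m ≤ 15. C(31,8) = 7888725 and C(31,9) = 20160075, so m = 9.

9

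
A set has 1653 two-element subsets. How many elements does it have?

n(n−1)/2 = 1653 ⇒ n(n−1) = 3306. Since 58·57 = 3306, n = 58.

58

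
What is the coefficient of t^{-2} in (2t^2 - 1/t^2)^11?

General term: C(11,j)·(2t^2)^j·(-1/t^2)^(11-j), with t-exponent 2j − 2(11−j) = 4j − 22.
Set 4j − 22 = -2: j = 5.
C(11,5) = 462; 2^5 = 32; (-1)^6 = 1.
Coefficient = 462 · 32 · 1 = 14784.

14784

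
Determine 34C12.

C(34,12) = (34·33·32·31·30·29·28·27·26·25·24·23) / 12! = 262662462526464000 / 479001600 = 548354040.

548354040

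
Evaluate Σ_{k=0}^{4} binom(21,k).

1 + 21 + 210 + 1330 + 5985 = 7547.

7547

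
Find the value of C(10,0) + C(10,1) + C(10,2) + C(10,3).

1 + 10 + 45 + 120 = 176.

176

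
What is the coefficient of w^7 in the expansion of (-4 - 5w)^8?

The general term is C(8,j)·(-4)^j·(-5w)^(8-j); the w^7 term has j = 1.
C(8,1) = 8.
Coefficient = C(8,1) · (-4)^1 · (-5)^7 = 8 · (-4) · (-78125) = 2500000.

2500000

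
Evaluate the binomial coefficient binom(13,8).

C(13,8) = C(13,5) by symmetry.
C(13,5) = (13·12·11·10·9) / 5! = 154440 / 120 = 1287.

1287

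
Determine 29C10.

20030010

C(29,10) = (29·28·27·26·25·24·23·22·21·20) / 10! = 72684900288000 / 3628800 = 20030010.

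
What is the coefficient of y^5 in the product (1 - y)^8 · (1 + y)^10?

56

Coefficient of y^5 = Σ_{j} C(8,j)·(-1)^j·C(10,5-j)·1^(5-j) for j from 0 to 5.
= 252 + (-1680) + 3360 + (-2520) + 700 + (-56) = 56.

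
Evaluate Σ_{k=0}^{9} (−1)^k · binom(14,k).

The partial alternating sum Σ_{k=0}^{9} (−1)^k C(14,k) = (−1)^9 C(13,9) = -715.

-715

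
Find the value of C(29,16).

67863915

C(29,16) = C(29,13) by symmetry.
C(29,13) = (29·28·27·26·25·24·23·22·21·20·19·18·17) / 13! = 422590010274432000 / 6227020800 = 67863915.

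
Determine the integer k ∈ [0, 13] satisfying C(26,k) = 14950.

4

C(26,k) increases on 0 ≤ k ≤ 13. C(26,3) = 2600 and C(26,4) = 14950, so k = 4.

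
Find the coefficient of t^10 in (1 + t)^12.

66

The general term is C(12,j)·(1)^j·(t)^(12-j); the t^10 term has j = 2.
C(12,2) = 66.
Coefficient = C(12,2) = 66.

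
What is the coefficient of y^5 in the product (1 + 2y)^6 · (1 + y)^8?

10848

Coefficient of y^5 = Σ_{j} C(6,j)·2^j·C(8,5-j)·1^(5-j) for j from 0 to 5.
= 56 + 840 + 3360 + 4480 + 1920 + 192 = 10848.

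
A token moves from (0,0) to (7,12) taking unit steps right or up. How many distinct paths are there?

50388

Each path is a sequence of 19 steps with 7 rights: C(19,7) = 50388.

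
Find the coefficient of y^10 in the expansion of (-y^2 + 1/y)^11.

-330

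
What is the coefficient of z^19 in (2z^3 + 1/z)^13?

General term: C(13,j)·(2z^3)^j·(1/z)^(13-j), with z-exponent 3j − 1(13−j) = 4j − 13.
Set 4j − 13 = 19: j = 8.
C(13,8) = 1287; 2^8 = 256; 1^5 = 1.
Coefficient = 1287 · 256 · 1 = 329472.

329472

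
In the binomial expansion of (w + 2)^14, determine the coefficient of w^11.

The general term is C(14,j)·(w)^j·(2)^(14-j); the w^11 term has j = 11.
C(14,11) = 364.
Coefficient = C(14,11) · 2^3 = 364 · 8 = 2912.

2912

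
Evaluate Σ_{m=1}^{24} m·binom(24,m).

201326592

Since m·C(24,m) = 24·C(23,m−1), the sum is 24·2^23 = 24·8388608 = 201326592.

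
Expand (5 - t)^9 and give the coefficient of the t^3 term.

The general term is C(9,j)·(5)^j·(-t)^(9-j); the t^3 term has j = 6.
C(9,6) = 84.
Coefficient = C(9,6) · 5^6 · (-1)^3 = 84 · 15625 · (-1) = -1312500.

-1312500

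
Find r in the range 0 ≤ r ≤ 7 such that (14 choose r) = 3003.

C(14,r) increases on 0 ≤ r ≤ 7. C(14,5) = 2002 and C(14,6) = 3003, so r = 6.

6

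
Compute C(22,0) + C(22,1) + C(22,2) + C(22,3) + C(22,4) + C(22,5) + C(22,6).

110056

1 + 22 + 231 + 1540 + 7315 + 26334 + 74613 = 110056.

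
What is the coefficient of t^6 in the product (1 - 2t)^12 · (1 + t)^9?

Coefficient of t^6 = Σ_{j} C(12,j)·(-2)^j·C(9,6-j)·1^(6-j) for j from 0 to 6.
= 84 + (-3024) + 33264 + (-147840) + 285120 + (-228096) + 59136 = -1356.

-1356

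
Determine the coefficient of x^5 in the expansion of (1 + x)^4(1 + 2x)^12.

68664

Coefficient of x^5 = Σ_{j} C(4,j)·1^j·C(12,5-j)·2^(5-j) for j from 0 to 4.
= 25344 + 31680 + 10560 + 1056 + 24 = 68664.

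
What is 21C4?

5985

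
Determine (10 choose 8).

45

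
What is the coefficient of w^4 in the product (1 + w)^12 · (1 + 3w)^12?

158994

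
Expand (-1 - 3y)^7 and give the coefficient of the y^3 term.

The general term is C(7,j)·(-1)^j·(-3y)^(7-j); the y^3 term has j = 4.
C(7,4) = 35.
Coefficient = C(7,4) · (-3)^3 = 35 · (-27) = -945.

-945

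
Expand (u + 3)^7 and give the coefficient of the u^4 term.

945

The general term is C(7,j)·(u)^j·(3)^(7-j); the u^4 term has j = 4.
C(7,4) = 35.
Coefficient = C(7,4) · 3^3 = 35 · 27 = 945.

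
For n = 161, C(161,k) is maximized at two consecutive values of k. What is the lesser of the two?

For odd n = 161, C(161,k) peaks at k = (n−1)/2 and (n+1)/2; the lesser is 80.

80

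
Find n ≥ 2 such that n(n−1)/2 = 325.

n(n−1)/2 = 325 ⇒ n(n−1) = 650. Since 26·25 = 650, n = 26.

26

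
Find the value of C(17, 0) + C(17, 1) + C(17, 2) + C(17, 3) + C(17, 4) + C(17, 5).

1 + 17 + 136 + 680 + 2380 + 6188 = 9402.

9402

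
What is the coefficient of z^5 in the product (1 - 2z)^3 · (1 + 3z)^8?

-4284

Coefficient of z^5 = Σ_{j} C(3,j)·(-2)^j·C(8,5-j)·3^(5-j) for j from 0 to 3.
= 13608 + (-34020) + 18144 + (-2016) = -4284.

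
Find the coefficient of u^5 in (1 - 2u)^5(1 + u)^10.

120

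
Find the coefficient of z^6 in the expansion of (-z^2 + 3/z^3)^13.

-57915

General term: C(13,j)·(-z^2)^j·(3/z^3)^(13-j), with z-exponent 2j − 3(13−j) = 5j − 39.
Set 5j − 39 = 6: j = 9.
C(13,9) = 715; (-1)^9 = -1; 3^4 = 81.
Coefficient = 715 · (-1) · 81 = -57915.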